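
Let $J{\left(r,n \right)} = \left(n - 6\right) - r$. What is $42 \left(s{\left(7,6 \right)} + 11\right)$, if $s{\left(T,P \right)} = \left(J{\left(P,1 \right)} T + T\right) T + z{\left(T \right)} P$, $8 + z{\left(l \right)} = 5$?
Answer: $-20874$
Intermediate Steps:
$z{\left(l \right)} = -3$ ($z{\left(l \right)} = -8 + 5 = -3$)
$J{\left(r,n \right)} = -6 + n - r$ ($J{\left(r,n \right)} = \left(n - 6\right) - r = \left(-6 + n\right) - r = -6 + n - r$)
$s{\left(T,P \right)} = - 3 P + T \left(T + T \left(-5 - P\right)\right)$ ($s{\left(T,P \right)} = \left(\left(-6 + 1 - P\right) T + T\right) T - 3 P = \left(\left(-5 - P\right) T + T\right) T - 3 P = \left(T \left(-5 - P\right) + T\right) T - 3 P = \left(T + T \left(-5 - P\right)\right) T - 3 P = T \left(T + T \left(-5 - P\right)\right) - 3 P = - 3 P + T \left(T + T \left(-5 - P\right)\right)$)
$42 \left(s{\left(7,6 \right)} + 11\right) = 42 \left(\left(7^{2} - 18 - 7^{2} \left(5 + 6\right)\right) + 11\right) = 42 \left(\left(49 - 18 - 49 \cdot 11\right) + 11\right) = 42 \left(\left(49 - 18 - 539\right) + 11\right) = 42 \left(-508 + 11\right) = 42 \left(-497\right) = -20874$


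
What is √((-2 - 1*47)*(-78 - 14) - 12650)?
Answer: I*√8142 ≈ 90.233*I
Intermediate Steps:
√((-2 - 1*47)*(-78 - 14) - 12650) = √((-2 - 47)*(-92) - 12650) = √(-49*(-92) - 12650) = √(4508 - 12650) = √(-8142) = I*√8142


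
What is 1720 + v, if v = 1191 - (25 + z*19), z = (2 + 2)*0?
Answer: 2886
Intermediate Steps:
z = 0 (z = 4*0 = 0)
v = 1166 (v = 1191 - (25 + 0*19) = 1191 - (25 + 0) = 1191 - 1*25 = 1191 - 25 = 1166)
1720 + v = 1720 + 1166 = 2886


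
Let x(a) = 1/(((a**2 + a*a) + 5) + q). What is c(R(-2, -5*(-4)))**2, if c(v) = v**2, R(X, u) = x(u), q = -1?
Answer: 1/417853645056 ≈ 2.3932e-12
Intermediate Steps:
x(a) = 1/(4 + 2*a**2) (x(a) = 1/(((a**2 + a*a) + 5) - 1) = 1/(((a**2 + a**2) + 5) - 1) = 1/((2*a**2 + 5) - 1) = 1/((5 + 2*a**2) - 1) = 1/(4 + 2*a**2))
R(X, u) = 1/(2*(2 + u**2))
c(R(-2, -5*(-4)))**2 = ((1/(2*(2 + (-5*(-4))**2)))**2)**2 = ((1/(2*(2 + 20**2)))**2)**2 = ((1/(2*(2 + 400)))**2)**2 = (((1/2)/402)**2)**2 = (((1/2)*(1/402))**2)**2 = ((1/804)**2)**2 = (1/646416)**2 = 1/417853645056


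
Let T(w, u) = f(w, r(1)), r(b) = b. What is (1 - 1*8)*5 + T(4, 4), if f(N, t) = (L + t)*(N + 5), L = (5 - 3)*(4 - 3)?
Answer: -8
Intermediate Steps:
L = 2 (L = 2*1 = 2)
f(N, t) = (2 + t)*(5 + N) (f(N, t) = (2 + t)*(N + 5) = (2 + t)*(5 + N))
T(w, u) = 15 + 3*w (T(w, u) = 10 + 2*w + 5*1 + w*1 = 10 + 2*w + 5 + w = 15 + 3*w)
(1 - 1*8)*5 + T(4, 4) = (1 - 1*8)*5 + (15 + 3*4) = (1 - 8)*5 + (15 + 12) = -7*5 + 27 = -35 + 27 = -8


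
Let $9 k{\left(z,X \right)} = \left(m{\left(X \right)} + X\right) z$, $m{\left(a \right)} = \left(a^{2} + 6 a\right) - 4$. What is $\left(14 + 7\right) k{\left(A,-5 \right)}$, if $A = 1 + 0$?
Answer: $- \frac{98}{3} \approx -32.667$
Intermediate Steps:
$A = 1$
$m{\left(a \right)} = -4 + a^{2} + 6 a$
$k{\left(z,X \right)} = \frac{z \left(-4 + X^{2} + 7 X\right)}{9}$ ($k{\left(z,X \right)} = \frac{\left(\left(-4 + X^{2} + 6 X\right) + X\right) z}{9} = \frac{\left(-4 + X^{2} + 7 X\right) z}{9} = \frac{z \left(-4 + X^{2} + 7 X\right)}{9}$)
$\left(14 + 7\right) k{\left(A,-5 \right)} = \left(14 + 7\right) \frac{1}{9} \cdot 1 \left(-4 + \left(-5\right)^{2} + 7 \left(-5\right)\right) = 21 \cdot \frac{1}{9} \cdot 1 \left(-4 + 25 - 35\right) = 21 \cdot \frac{1}{9} \cdot 1 \left(-14\right) = 21 \left(- \frac{14}{9}\right) = - \frac{98}{3}$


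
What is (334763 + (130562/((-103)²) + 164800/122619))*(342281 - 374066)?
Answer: -4614114215048520845/433621657 ≈ -1.0641e+10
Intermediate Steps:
(334763 + (130562/((-103)²) + 164800/122619))*(342281 - 374066) = (334763 + (130562/10609 + 164800*(1/122619)))*(-31785) = (334763 + (130562*(1/10609) + 164800/122619))*(-31785) = (334763 + (130562/10609 + 164800/122619))*(-31785) = (334763 + 17757745078/1300864971)*(-31785) = (435499218031951/1300864971)*(-31785) = -4614114215048520845/433621657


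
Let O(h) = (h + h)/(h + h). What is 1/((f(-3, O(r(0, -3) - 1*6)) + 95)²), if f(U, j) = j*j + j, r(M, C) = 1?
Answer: 1/9409 ≈ 0.00010628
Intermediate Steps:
O(h) = 1 (O(h) = (2*h)/((2*h)) = (2*h)*(1/(2*h)) = 1)
f(U, j) = j + j² (f(U, j) = j² + j = j + j²)
1/((f(-3, O(r(0, -3) - 1*6)) + 95)²) = 1/((1*(1 + 1) + 95)²) = 1/((1*2 + 95)²) = 1/((2 + 95)²) = 1/(97²) = 1/9409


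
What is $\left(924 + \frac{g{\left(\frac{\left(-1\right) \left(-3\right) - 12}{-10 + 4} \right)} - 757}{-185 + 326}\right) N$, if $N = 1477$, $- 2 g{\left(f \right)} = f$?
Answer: $\frac{765241085}{564} \approx 1.3568 \cdot 10^{6}$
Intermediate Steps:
$g{\left(f \right)} = - \frac{f}{2}$
$\left(924 + \frac{g{\left(\frac{\left(-1\right) \left(-3\right) - 12}{-10 + 4} \right)} - 757}{-185 + 326}\right) N = \left(924 + \frac{- \frac{\left(\left(-1\right) \left(-3\right) - 12\right) \frac{1}{-10 + 4}}{2} - 757}{-185 + 326}\right) 1477 = \left(924 + \frac{- \frac{\left(3 - 12\right) \frac{1}{-6}}{2} - 757}{141}\right) 1477 = \left(924 + \left(- \frac{\left(-9\right) \left(- \frac{1}{6}\right)}{2} - 757\right) \frac{1}{141}\right) 1477 = \left(924 + \left(\left(- \frac{1}{2}\right) \frac{3}{2} - 757\right) \frac{1}{141}\right) 1477 = \left(924 + \left(- \frac{3}{4} - 757\right) \frac{1}{141}\right) 1477 = \left(924 - \frac{3031}{564}\right) 1477 = \frac{518105}{564} \cdot 1477 = \frac{765241085}{564}$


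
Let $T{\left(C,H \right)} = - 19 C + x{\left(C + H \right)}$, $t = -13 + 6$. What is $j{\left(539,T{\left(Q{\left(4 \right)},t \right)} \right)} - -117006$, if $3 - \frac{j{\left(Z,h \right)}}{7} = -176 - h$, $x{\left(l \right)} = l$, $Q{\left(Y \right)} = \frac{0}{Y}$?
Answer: $118210$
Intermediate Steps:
$Q{\left(Y \right)} = 0$
$t = -7$
$T{\left(C,H \right)} = H - 18 C$ ($T{\left(C,H \right)} = - 19 C + \left(C + H\right) = H - 18 C$)
$j{\left(Z,h \right)} = 1253 + 7 h$ ($j{\left(Z,h \right)} = 21 - 7 \left(-176 - h\right) = 21 + \left(1232 + 7 h\right) = 1253 + 7 h$)
$j{\left(539,T{\left(Q{\left(4 \right)},t \right)} \right)} - -117006 = \left(1253 + 7 \left(-7 - 0\right)\right) - -117006 = \left(1253 + 7 \left(-7 + 0\right)\right) + 117006 = \left(1253 + 7 \left(-7\right)\right) + 117006 = \left(1253 - 49\right) + 117006 = 1204 + 117006 = 118210$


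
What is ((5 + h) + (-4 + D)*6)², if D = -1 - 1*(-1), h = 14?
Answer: 25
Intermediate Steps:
D = 0 (D = -1 + 1 = 0)
((5 + h) + (-4 + D)*6)² = ((5 + 14) + (-4 + 0)*6)² = (19 - 4*6)² = (19 - 24)² = (-5)² = 25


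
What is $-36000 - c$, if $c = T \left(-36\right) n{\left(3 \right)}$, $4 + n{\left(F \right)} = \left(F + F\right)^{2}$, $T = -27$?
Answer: $-67104$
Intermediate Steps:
$n{\left(F \right)} = -4 + 4 F^{2}$ ($n{\left(F \right)} = -4 + \left(F + F\right)^{2} = -4 + \left(2 F\right)^{2} = -4 + 4 F^{2}$)
$c = 31104$ ($c = \left(-27\right) \left(-36\right) \left(-4 + 4 \cdot 3^{2}\right) = 972 \left(-4 + 4 \cdot 9\right) = 972 \left(-4 + 36\right) = 972 \cdot 32 = 31104$)
$-36000 - c = -36000 - 31104 = -67104$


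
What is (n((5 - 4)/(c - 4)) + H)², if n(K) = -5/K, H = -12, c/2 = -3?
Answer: 1444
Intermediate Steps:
c = -6 (c = 2*(-3) = -6)
(n((5 - 4)/(c - 4)) + H)² = (-5*(-6 - 4)/(5 - 4) - 12)² = (-5/(1/(-10)) - 12)² = (-5/(1*(-⅒)) - 12)² = (-5/(-⅒) - 12)² = (-5*(-10) - 12)² = (50 - 12)² = 38² = 1444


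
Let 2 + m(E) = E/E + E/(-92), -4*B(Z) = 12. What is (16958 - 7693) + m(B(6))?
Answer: 852291/92 ≈ 9264.0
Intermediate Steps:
B(Z) = -3 (B(Z) = -¼*12 = -3)
m(E) = -1 - E/92 (m(E) = -2 + (E/E + E/(-92)) = -2 + (1 + E*(-1/92)) = -2 + (1 - E/92) = -1 - E/92)
(16958 - 7693) + m(B(6)) = (16958 - 7693) + (-1 - 1/92*(-3)) = 9265 + (-1 + 3/92) = 9265 - 89/92 = 852291/92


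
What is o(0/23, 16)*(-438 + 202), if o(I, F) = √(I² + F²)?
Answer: -3776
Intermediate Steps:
o(I, F) = √(F² + I²)
o(0/23, 16)*(-438 + 202) = √(16² + (0/23)²)*(-438 + 202) = √(256 + (0*(1/23))²)*(-236) = √(256 + 0²)*(-236) = √(256 + 0)*(-236) = √256*(-236) = 16*(-236) = -3776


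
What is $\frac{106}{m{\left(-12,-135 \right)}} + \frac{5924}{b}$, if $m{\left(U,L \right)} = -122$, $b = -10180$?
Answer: $- \frac{225226}{155245} \approx -1.4508$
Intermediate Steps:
$\frac{106}{m{\left(-12,-135 \right)}} + \frac{5924}{b} = \frac{106}{-122} + \frac{5924}{-10180} = 106 \left(- \frac{1}{122}\right) + 5924 \left(- \frac{1}{10180}\right) = - \frac{53}{61} - \frac{1481}{2545} = - \frac{225226}{155245}$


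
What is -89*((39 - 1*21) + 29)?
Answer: -4183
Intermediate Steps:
-89*((39 - 1*21) + 29) = -89*((39 - 21) + 29) = -89*(18 + 29) = -89*47 = -4183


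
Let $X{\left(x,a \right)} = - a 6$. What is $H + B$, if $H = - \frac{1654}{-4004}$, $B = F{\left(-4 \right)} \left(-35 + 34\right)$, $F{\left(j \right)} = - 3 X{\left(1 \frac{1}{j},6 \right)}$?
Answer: $- \frac{215389}{2002} \approx -107.59$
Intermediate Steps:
$X{\left(x,a \right)} = - 6 a$
$F{\left(j \right)} = 108$ ($F{\left(j \right)} = - 3 \left(\left(-6\right) 6\right) = \left(-3\right) \left(-36\right) = 108$)
$B = -108$ ($B = 108 \left(-35 + 34\right) = 108 \left(-1\right) = -108$)
$H = \frac{827}{2002}$ ($H = \left(-1654\right) \left(- \frac{1}{4004}\right) = \frac{827}{2002} \approx 0.41309$)
$H + B = \frac{827}{2002} - 108 = - \frac{215389}{2002}$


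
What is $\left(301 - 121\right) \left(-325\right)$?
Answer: $-58500$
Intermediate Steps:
$\left(301 - 121\right) \left(-325\right) = 180 \left(-325\right) = -58500$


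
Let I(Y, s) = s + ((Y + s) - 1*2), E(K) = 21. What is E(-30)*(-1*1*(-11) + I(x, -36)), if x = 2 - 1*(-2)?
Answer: -1239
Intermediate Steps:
x = 4 (x = 2 + 2 = 4)
I(Y, s) = -2 + Y + 2*s (I(Y, s) = s + ((Y + s) - 2) = s + (-2 + Y + s) = -2 + Y + 2*s)
E(-30)*(-1*1*(-11) + I(x, -36)) = 21*(-1*1*(-11) + (-2 + 4 + 2*(-36))) = 21*(-1*(-11) + (-2 + 4 - 72)) = 21*(11 - 70) = 21*(-59) = -1239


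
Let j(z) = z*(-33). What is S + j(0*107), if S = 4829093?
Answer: 4829093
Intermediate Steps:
j(z) = -33*z
S + j(0*107) = 4829093 - 0*107 = 4829093 - 33*0 = 4829093 + 0 = 4829093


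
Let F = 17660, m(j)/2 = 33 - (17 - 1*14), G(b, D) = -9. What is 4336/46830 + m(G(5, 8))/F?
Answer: 1984589/20675445 ≈ 0.095988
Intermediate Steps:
m(j) = 60 (m(j) = 2*(33 - (17 - 1*14)) = 2*(33 - (17 - 14)) = 2*(33 - 1*3) = 2*(33 - 3) = 2*30 = 60)
4336/46830 + m(G(5, 8))/F = 4336/46830 + 60/17660 = 4336*(1/46830) + 60*(1/17660) = 2168/23415 + 3/883 = 1984589/20675445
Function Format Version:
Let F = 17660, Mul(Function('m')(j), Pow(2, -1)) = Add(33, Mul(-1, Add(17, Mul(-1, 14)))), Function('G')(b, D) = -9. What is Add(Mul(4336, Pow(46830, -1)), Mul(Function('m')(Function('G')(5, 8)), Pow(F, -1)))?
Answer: Rational(1984589, 20675445) ≈ 0.095988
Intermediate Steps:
Function('m')(j) = 60 (Function('m')(j) = Mul(2, Add(33, Mul(-1, Add(17, Mul(-1, 14))))) = Mul(2, Add(33, Mul(-1, Add(17, -14)))) = Mul(2, Add(33, Mul(-1, 3))) = Mul(2, Add(33, -3)) = Mul(2, 30) = 60)
Add(Mul(4336, Pow(46830, -1)), Mul(Function('m')(Function('G')(5, 8)), Pow(F, -1))) = Add(Mul(4336, Pow(46830, -1)), Mul(60, Pow(17660, -1))) = Add(Mul(4336, Rational(1, 46830)), Mul(60, Rational(1, 17660))) = Add(Rational(2168, 23415), Rational(3, 883)) = Rational(1984589, 20675445)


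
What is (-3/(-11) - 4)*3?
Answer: -123/11 ≈ -11.182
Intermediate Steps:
(-3/(-11) - 4)*3 = (-3*(-1/11) - 4)*3 = (3/11 - 4)*3 = -41/11*3 = -123/11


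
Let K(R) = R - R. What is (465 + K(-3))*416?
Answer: 193440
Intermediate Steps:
K(R) = 0
(465 + K(-3))*416 = (465 + 0)*416 = 465*416 = 193440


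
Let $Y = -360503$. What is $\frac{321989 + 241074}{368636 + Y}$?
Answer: $\frac{563063}{8133} \approx 69.232$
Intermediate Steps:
$\frac{321989 + 241074}{368636 + Y} = \frac{321989 + 241074}{368636 - 360503} = \frac{563063}{8133}$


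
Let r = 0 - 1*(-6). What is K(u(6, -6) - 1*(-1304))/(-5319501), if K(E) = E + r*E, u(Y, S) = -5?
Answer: -3031/1773167 ≈ -0.0017094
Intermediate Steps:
r = 6 (r = 0 + 6 = 6)
K(E) = 7*E (K(E) = E + 6*E = 7*E)
K(u(6, -6) - 1*(-1304))/(-5319501) = (7*(-5 - 1*(-1304)))/(-5319501) = (7*(-5 + 1304))*(-1/5319501) = (7*1299)*(-1/5319501) = 9093*(-1/5319501) = -3031/1773167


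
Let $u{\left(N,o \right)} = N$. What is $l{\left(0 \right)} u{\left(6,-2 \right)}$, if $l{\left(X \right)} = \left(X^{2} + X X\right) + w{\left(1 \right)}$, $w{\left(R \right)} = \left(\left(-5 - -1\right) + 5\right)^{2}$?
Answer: $6$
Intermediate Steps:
$w{\left(R \right)} = 1$ ($w{\left(R \right)} = \left(\left(-5 + 1\right) + 5\right)^{2} = \left(-4 + 5\right)^{2} = 1^{2} = 1$)
$l{\left(X \right)} = 1 + 2 X^{2}$ ($l{\left(X \right)} = \left(X^{2} + X X\right) + 1 = \left(X^{2} + X^{2}\right) + 1 = 2 X^{2} + 1 = 1 + 2 X^{2}$)
$l{\left(0 \right)} u{\left(6,-2 \right)} = \left(1 + 2 \cdot 0^{2}\right) 6 = \left(1 + 2 \cdot 0\right) 6 = \left(1 + 0\right) 6 = 1 \cdot 6 = 6$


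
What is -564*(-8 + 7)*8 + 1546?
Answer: 6058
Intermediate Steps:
-564*(-8 + 7)*8 + 1546 = -(-564)*8 + 1546 = -564*(-8) + 1546 = 4512 + 1546 = 6058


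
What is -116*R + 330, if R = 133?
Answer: -15098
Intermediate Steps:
-116*R + 330 = -116*133 + 330 = -15428 + 330 = -15098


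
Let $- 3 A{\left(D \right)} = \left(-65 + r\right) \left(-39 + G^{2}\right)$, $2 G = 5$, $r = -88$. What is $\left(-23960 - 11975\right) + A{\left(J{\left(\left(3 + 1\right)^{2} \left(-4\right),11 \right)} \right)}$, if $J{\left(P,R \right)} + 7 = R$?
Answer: $- \frac{150421}{4} \approx -37605.0$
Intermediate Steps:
$G = \frac{5}{2}$ ($G = \frac{1}{2} \cdot 5 = \frac{5}{2} \approx 2.5$)
$J{\left(P,R \right)} = -7 + R$
$A{\left(D \right)} = - \frac{6681}{4}$ ($A{\left(D \right)} = - \frac{\left(-65 - 88\right) \left(-39 + \left(\frac{5}{2}\right)^{2}\right)}{3} = - \frac{\left(-153\right) \left(-39 + \frac{25}{4}\right)}{3} = - \frac{\left(-153\right) \left(- \frac{131}{4}\right)}{3} = \left(- \frac{1}{3}\right) \frac{20043}{4} = - \frac{6681}{4}$)
$\left(-23960 - 11975\right) + A{\left(J{\left(\left(3 + 1\right)^{2} \left(-4\right),11 \right)} \right)} = \left(-23960 - 11975\right) - \frac{6681}{4} = -35935 - \frac{6681}{4} = - \frac{150421}{4}$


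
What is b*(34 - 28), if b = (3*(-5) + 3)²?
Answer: 864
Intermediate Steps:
b = 144 (b = (-15 + 3)² = (-12)² = 144)
b*(34 - 28) = 144*(34 - 28) = 144*6 = 864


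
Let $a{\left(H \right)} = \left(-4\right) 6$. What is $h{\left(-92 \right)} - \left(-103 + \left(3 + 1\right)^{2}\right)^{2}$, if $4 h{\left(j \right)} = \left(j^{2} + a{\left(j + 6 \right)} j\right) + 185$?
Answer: $- \frac{19419}{4} \approx -4854.8$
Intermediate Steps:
$a{\left(H \right)} = -24$
$h{\left(j \right)} = \frac{185}{4} - 6 j + \frac{j^{2}}{4}$ ($h{\left(j \right)} = \frac{\left(j^{2} - 24 j\right) + 185}{4} = \frac{185 + j^{2} - 24 j}{4} = \frac{185}{4} - 6 j + \frac{j^{2}}{4}$)
$h{\left(-92 \right)} - \left(-103 + \left(3 + 1\right)^{2}\right)^{2} = \left(\frac{185}{4} - -552 + \frac{\left(-92\right)^{2}}{4}\right) - \left(-103 + \left(3 + 1\right)^{2}\right)^{2} = \left(\frac{185}{4} + 552 + \frac{1}{4} \cdot 8464\right) - \left(-103 + 4^{2}\right)^{2} = \left(\frac{185}{4} + 552 + 2116\right) - \left(-103 + 16\right)^{2} = \frac{10857}{4} - \left(-87\right)^{2} = \frac{10857}{4} - 7569 = - \frac{19419}{4}$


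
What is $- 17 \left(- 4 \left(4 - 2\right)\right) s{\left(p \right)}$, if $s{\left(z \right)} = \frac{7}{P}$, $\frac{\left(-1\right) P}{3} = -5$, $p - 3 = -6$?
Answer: $\frac{952}{15} \approx 63.467$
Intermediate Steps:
$p = -3$ ($p = 3 - 6 = -3$)
$P = 15$ ($P = \left(-3\right) \left(-5\right) = 15$)
$s{\left(z \right)} = \frac{7}{15}$
$- 17 \left(- 4 \left(4 - 2\right)\right) s{\left(p \right)} = - 17 \left(- 4 \left(4 - 2\right)\right) \frac{7}{15} = - 17 \left(\left(-4\right) 2\right) \frac{7}{15} = \left(-17\right) \left(-8\right) \frac{7}{15} = 136 \cdot \frac{7}{15} = \frac{952}{15}$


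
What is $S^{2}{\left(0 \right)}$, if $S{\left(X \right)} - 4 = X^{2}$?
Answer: $16$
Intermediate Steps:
$S{\left(X \right)} = 4 + X^{2}$
$S^{2}{\left(0 \right)} = \left(4 + 0^{2}\right)^{2} = \left(4 + 0\right)^{2} = 4^{2} = 16$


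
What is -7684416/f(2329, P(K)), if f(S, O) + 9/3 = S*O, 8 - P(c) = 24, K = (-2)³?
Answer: 7684416/37267 ≈ 206.20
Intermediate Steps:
K = -8
P(c) = -16 (P(c) = 8 - 1*24 = 8 - 24 = -16)
f(S, O) = -3 + O*S (f(S, O) = -3 + S*O = -3 + O*S)
-7684416/f(2329, P(K)) = -7684416/(-3 - 16*2329) = -7684416/(-3 - 37264) = -7684416/(-37267) = -7684416*(-1/37267) = 7684416/37267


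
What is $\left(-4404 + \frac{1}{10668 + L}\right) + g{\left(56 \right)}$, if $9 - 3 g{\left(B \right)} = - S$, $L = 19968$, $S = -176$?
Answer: $- \frac{136626347}{30636} \approx -4459.7$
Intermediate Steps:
$g{\left(B \right)} = - \frac{167}{3}$ ($g{\left(B \right)} = 3 - \frac{\left(-1\right) \left(-176\right)}{3} = 3 - \frac{176}{3} = - \frac{167}{3}$)
$\left(-4404 + \frac{1}{10668 + L}\right) + g{\left(56 \right)} = \left(-4404 + \frac{1}{10668 + 19968}\right) - \frac{167}{3} = \left(-4404 + \frac{1}{30636}\right) - \frac{167}{3} = - \frac{134920943}{30636} - \frac{167}{3} = - \frac{136626347}{30636}$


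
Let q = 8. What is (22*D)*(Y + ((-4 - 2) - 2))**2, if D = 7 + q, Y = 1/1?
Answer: 16170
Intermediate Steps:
Y = 1
D = 15 (D = 7 + 8 = 15)
(22*D)*(Y + ((-4 - 2) - 2))**2 = (22*15)*(1 + ((-4 - 2) - 2))**2 = 330*(1 + (-6 - 2))**2 = 330*(1 - 8)**2 = 330*(-7)**2 = 330*49 = 16170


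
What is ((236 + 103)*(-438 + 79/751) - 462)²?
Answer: 12505985356606569/564001 ≈ 2.2174e+10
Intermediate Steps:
((236 + 103)*(-438 + 79/751) - 462)² = (339*(-438 + 79*(1/751)) - 462)² = (339*(-438 + 79/751) - 462)² = (339*(-328859/751) - 462)² = (-111483201/751 - 462)² = (-111830163/751)² = 12505985356606569/564001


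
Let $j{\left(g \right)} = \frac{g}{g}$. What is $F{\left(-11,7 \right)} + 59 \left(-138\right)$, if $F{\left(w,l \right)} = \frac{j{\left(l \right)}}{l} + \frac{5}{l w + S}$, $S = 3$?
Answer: $- \frac{4217517}{518} \approx -8141.9$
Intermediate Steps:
$j{\left(g \right)} = 1$
$F{\left(w,l \right)} = \frac{1}{l} + \frac{5}{3 + l w}$ ($F{\left(w,l \right)} = 1 \frac{1}{l} + \frac{5}{l w + 3} = \frac{1}{l} + \frac{5}{3 + l w}$)
$F{\left(-11,7 \right)} + 59 \left(-138\right) = \frac{3 + 5 \cdot 7 + 7 \left(-11\right)}{7 \left(3 + 7 \left(-11\right)\right)} + 59 \left(-138\right) = \frac{3 + 35 - 77}{7 \left(3 - 77\right)} - 8142 = \frac{1}{7} \frac{1}{-74} \left(-39\right) - 8142 = \frac{1}{7} \left(- \frac{1}{74}\right) \left(-39\right) - 8142 = \frac{39}{518} - 8142 = - \frac{4217517}{518}$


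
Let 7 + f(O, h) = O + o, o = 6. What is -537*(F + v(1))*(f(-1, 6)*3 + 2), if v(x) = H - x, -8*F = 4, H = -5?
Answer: -13962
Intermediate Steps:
f(O, h) = -1 + O (f(O, h) = -7 + (O + 6) = -7 + (6 + O) = -1 + O)
F = -½ (F = -⅛*4 = -½ ≈ -0.50000)
v(x) = -5 - x
-537*(F + v(1))*(f(-1, 6)*3 + 2) = -537*(-½ + (-5 - 1*1))*((-1 - 1)*3 + 2) = -537*(-½ + (-5 - 1))*(-2*3 + 2) = -537*(-½ - 6)*(-6 + 2) = -(-6981)*(-4)/2 = -537*26 = -13962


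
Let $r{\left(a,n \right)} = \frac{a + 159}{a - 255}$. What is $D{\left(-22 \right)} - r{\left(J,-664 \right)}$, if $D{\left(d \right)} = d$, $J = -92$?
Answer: $- \frac{7567}{347} \approx -21.807$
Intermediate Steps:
$r{\left(a,n \right)} = \frac{159 + a}{-255 + a}$
$D{\left(-22 \right)} - r{\left(J,-664 \right)} = -22 - \frac{159 - 92}{-255 - 92} = -22 - \frac{1}{-347} \cdot 67 = -22 - \left(- \frac{1}{347}\right) 67 = -22 - - \frac{67}{347} = -22 + \frac{67}{347} = - \frac{7567}{347}$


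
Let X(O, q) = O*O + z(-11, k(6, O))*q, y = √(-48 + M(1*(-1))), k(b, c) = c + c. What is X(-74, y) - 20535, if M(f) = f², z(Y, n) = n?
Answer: -15059 - 148*I*√47 ≈ -15059.0 - 1014.6*I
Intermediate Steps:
k(b, c) = 2*c
y = I*√47 (y = √(-48 + (1*(-1))²) = √(-48 + (-1)²) = √(-48 + 1) = √(-47) = I*√47 ≈ 6.8557*I)
X(O, q) = O² + 2*O*q (X(O, q) = O*O + (2*O)*q = O² + 2*O*q)
X(-74, y) - 20535 = -74*(-74 + 2*(I*√47)) - 20535 = -74*(-74 + 2*I*√47) - 20535 = (5476 - 148*I*√47) - 20535 = -15059 - 148*I*√47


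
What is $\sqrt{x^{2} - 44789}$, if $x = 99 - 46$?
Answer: $2 i \sqrt{10495} \approx 204.89 i$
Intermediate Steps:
$x = 53$
$\sqrt{x^{2} - 44789} = \sqrt{53^{2} - 44789} = \sqrt{2809 - 44789} = \sqrt{-41980} = 2 i \sqrt{10495}$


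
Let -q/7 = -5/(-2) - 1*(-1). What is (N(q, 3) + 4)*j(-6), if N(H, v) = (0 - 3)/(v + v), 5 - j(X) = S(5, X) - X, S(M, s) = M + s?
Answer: 0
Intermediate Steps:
q = -49/2 (q = -7*(-5/(-2) - 1*(-1)) = -7*(-5*(-½) + 1) = -7*(5/2 + 1) = -7*7/2 = -49/2 ≈ -24.500)
j(X) = 0 (j(X) = 5 - ((5 + X) - X) = 5 - 1*5 = 5 - 5 = 0)
N(H, v) = -3/(2*v) (N(H, v) = -3*1/(2*v) = -3/(2*v))
(N(q, 3) + 4)*j(-6) = (-3/2/3 + 4)*0 = (-3/2*⅓ + 4)*0 = (-½ + 4)*0 = (7/2)*0 = 0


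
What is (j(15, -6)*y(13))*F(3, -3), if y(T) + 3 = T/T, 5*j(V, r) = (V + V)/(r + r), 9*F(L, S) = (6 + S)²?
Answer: 1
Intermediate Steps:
F(L, S) = (6 + S)²/9
j(V, r) = V/(5*r) (j(V, r) = ((V + V)/(r + r))/5 = ((2*V)/((2*r)))/5 = ((2*V)*(1/(2*r)))/5 = (V/r)/5 = V/(5*r))
y(T) = -2 (y(T) = -3 + T/T = -3 + 1 = -2)
(j(15, -6)*y(13))*F(3, -3) = (((⅕)*15/(-6))*(-2))*((6 - 3)²/9) = (((⅕)*15*(-⅙))*(-2))*((⅑)*3²) = (-½*(-2))*((⅑)*9) = 1*1 = 1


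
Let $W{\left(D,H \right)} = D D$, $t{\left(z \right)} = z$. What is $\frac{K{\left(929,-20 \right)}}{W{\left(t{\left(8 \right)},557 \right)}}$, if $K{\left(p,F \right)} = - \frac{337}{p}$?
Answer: $- \frac{337}{59456} \approx -0.0056681$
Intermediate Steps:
$W{\left(D,H \right)} = D^{2}$
$\frac{K{\left(929,-20 \right)}}{W{\left(t{\left(8 \right)},557 \right)}} = \frac{\left(-337\right) \frac{1}{929}}{8^{2}} = \frac{\left(-337\right) \frac{1}{929}}{64} = \left(- \frac{337}{929}\right) \frac{1}{64} = - \frac{337}{59456}$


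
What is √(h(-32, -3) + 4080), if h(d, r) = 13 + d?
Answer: √4061 ≈ 63.726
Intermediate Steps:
√(h(-32, -3) + 4080) = √((13 - 32) + 4080) = √(-19 + 4080) = √4061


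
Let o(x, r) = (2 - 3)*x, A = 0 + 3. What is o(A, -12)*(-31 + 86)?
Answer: -165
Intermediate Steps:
A = 3
o(x, r) = -x
o(A, -12)*(-31 + 86) = (-1*3)*(-31 + 86) = -3*55 = -165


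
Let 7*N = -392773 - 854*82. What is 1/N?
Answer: -7/462801 ≈ -1.5125e-5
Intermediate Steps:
N = -462801/7 (N = (-392773 - 854*82)/7 = (-392773 - 70028)/7 = (⅐)*(-462801) = -462801/7 ≈ -66114.)
1/N = 1/(-462801/7) = -7/462801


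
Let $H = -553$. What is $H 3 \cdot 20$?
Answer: $-33180$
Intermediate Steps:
$H 3 \cdot 20 = - 553 \cdot 3 \cdot 20 = \left(-553\right) 60 = -33180$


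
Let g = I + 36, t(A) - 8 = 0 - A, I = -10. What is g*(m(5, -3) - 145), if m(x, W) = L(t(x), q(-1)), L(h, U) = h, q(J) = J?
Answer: -3692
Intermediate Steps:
t(A) = 8 - A (t(A) = 8 + (0 - A) = 8 - A)
g = 26 (g = -10 + 36 = 26)
m(x, W) = 8 - x
g*(m(5, -3) - 145) = 26*((8 - 1*5) - 145) = 26*((8 - 5) - 145) = 26*(3 - 145) = 26*(-142) = -3692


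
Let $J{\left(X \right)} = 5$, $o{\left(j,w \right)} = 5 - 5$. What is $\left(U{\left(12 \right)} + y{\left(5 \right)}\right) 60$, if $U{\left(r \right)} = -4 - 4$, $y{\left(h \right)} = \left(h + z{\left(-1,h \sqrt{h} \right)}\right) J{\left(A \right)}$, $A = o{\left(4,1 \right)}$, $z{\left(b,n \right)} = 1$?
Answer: $1320$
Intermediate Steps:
$o{\left(j,w \right)} = 0$ ($o{\left(j,w \right)} = 5 - 5 = 0$)
$A = 0$
$y{\left(h \right)} = 5 + 5 h$ ($y{\left(h \right)} = \left(h + 1\right) 5 = \left(1 + h\right) 5 = 5 + 5 h$)
$U{\left(r \right)} = -8$
$\left(U{\left(12 \right)} + y{\left(5 \right)}\right) 60 = \left(-8 + \left(5 + 5 \cdot 5\right)\right) 60 = \left(-8 + \left(5 + 25\right)\right) 60 = \left(-8 + 30\right) 60 = 22 \cdot 60 = 1320$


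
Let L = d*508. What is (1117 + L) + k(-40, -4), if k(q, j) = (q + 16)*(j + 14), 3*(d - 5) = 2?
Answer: 11267/3 ≈ 3755.7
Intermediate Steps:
d = 17/3 (d = 5 + (⅓)*2 = 5 + ⅔ = 17/3 ≈ 5.6667)
k(q, j) = (14 + j)*(16 + q) (k(q, j) = (16 + q)*(14 + j) = (14 + j)*(16 + q))
L = 8636/3 (L = (17/3)*508 = 8636/3 ≈ 2878.7)
(1117 + L) + k(-40, -4) = (1117 + 8636/3) + (224 + 14*(-40) + 16*(-4) - 4*(-40)) = 11987/3 + (224 - 560 - 64 + 160) = 11987/3 - 240 = 11267/3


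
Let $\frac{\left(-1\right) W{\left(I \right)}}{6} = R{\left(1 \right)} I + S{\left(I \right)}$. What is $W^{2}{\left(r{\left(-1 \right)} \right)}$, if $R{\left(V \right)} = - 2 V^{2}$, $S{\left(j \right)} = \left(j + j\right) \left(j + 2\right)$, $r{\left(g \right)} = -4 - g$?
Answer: $5184$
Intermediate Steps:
$S{\left(j \right)} = 2 j \left(2 + j\right)$
$W{\left(I \right)} = 12 I - 12 I \left(2 + I\right)$ ($W{\left(I \right)} = - 6 \left(- 2 \cdot 1^{2} I + 2 I \left(2 + I\right)\right) = - 6 \left(\left(-2\right) 1 I + 2 I \left(2 + I\right)\right) = - 6 \left(- 2 I + 2 I \left(2 + I\right)\right) = 12 I - 12 I \left(2 + I\right)$)
$W^{2}{\left(r{\left(-1 \right)} \right)} = \left(12 \left(-4 - -1\right) \left(-1 - \left(-4 - -1\right)\right)\right)^{2} = \left(12 \left(-4 + 1\right) \left(-1 - \left(-4 + 1\right)\right)\right)^{2} = \left(12 \left(-3\right) \left(-1 - -3\right)\right)^{2} = \left(12 \left(-3\right) \left(-1 + 3\right)\right)^{2} = \left(12 \left(-3\right) 2\right)^{2} = \left(-72\right)^{2} = 5184$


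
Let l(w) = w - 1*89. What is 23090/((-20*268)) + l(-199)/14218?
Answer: -16491865/3810424 ≈ -4.3281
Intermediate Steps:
l(w) = -89 + w (l(w) = w - 89 = -89 + w)
23090/((-20*268)) + l(-199)/14218 = 23090/((-20*268)) + (-89 - 199)/14218 = 23090/(-5360) - 288*1/14218 = 23090*(-1/5360) - 144/7109 = -2309/536 - 144/7109 = -16491865/3810424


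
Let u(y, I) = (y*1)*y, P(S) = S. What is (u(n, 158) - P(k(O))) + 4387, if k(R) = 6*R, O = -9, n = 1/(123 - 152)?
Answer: 3734882/841 ≈ 4441.0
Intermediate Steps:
n = -1/29 (n = 1/(-29) = -1/29 ≈ -0.034483)
u(y, I) = y² (u(y, I) = y*y = y²)
(u(n, 158) - P(k(O))) + 4387 = ((-1/29)² - 6*(-9)) + 4387 = (1/841 - 1*(-54)) + 4387 = (1/841 + 54) + 4387 = 45415/841 + 4387 = 3734882/841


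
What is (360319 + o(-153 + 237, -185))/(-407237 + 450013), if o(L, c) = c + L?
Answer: 180109/21388 ≈ 8.4210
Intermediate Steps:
o(L, c) = L + c
(360319 + o(-153 + 237, -185))/(-407237 + 450013) = (360319 + ((-153 + 237) - 185))/(-407237 + 450013) = (360319 + (84 - 185))/42776 = (360319 - 101)*(1/42776) = 360218*(1/42776) = 180109/21388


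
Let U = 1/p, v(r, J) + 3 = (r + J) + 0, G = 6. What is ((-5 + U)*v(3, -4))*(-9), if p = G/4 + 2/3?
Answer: -2124/13 ≈ -163.38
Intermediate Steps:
v(r, J) = -3 + J + r (v(r, J) = -3 + ((r + J) + 0) = -3 + ((J + r) + 0) = -3 + (J + r) = -3 + J + r)
p = 13/6 (p = 6/4 + 2/3 = 6*(¼) + 2*(⅓) = 3/2 + ⅔ = 13/6 ≈ 2.1667)
U = 6/13 (U = 1/(13/6) = 6/13 ≈ 0.46154)
((-5 + U)*v(3, -4))*(-9) = ((-5 + 6/13)*(-3 - 4 + 3))*(-9) = -59/13*(-4)*(-9) = (236/13)*(-9) = -2124/13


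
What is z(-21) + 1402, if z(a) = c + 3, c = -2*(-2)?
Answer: 1409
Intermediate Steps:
c = 4
z(a) = 7 (z(a) = 4 + 3 = 7)
z(-21) + 1402 = 7 + 1402 = 1409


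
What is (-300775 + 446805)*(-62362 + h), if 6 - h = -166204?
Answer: 15164923440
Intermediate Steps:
h = 166210 (h = 6 - 1*(-166204) = 6 + 166204 = 166210)
(-300775 + 446805)*(-62362 + h) = (-300775 + 446805)*(-62362 + 166210) = 146030*103848 = 15164923440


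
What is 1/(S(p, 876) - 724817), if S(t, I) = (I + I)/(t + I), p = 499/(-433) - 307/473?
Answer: -29840621/21628929587129 ≈ -1.3797e-6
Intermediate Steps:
p = -368958/204809 (p = 499*(-1/433) - 307*1/473 = -499/433 - 307/473 = -368958/204809 ≈ -1.8015)
S(t, I) = 2*I/(I + t) (S(t, I) = (2*I)/(I + t) = 2*I/(I + t))
1/(S(p, 876) - 724817) = 1/(2*876/(876 - 368958/204809) - 724817) = 1/(2*876/(179043726/204809) - 724817) = 1/(2*876*(204809/179043726) - 724817) = 1/(59804228/29840621 - 724817) = 1/(-21628929587129/29840621) = -29840621/21628929587129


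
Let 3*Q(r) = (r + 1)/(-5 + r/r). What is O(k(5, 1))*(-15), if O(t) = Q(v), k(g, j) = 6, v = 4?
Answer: 25/4 ≈ 6.2500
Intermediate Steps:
Q(r) = -1/12 - r/12 (Q(r) = ((r + 1)/(-5 + r/r))/3 = ((1 + r)/(-5 + 1))/3 = ((1 + r)/(-4))/3 = ((1 + r)*(-¼))/3 = (-¼ - r/4)/3 = -1/12 - r/12)
O(t) = -5/12 (O(t) = -1/12 - 1/12*4 = -1/12 - ⅓ = -5/12)
O(k(5, 1))*(-15) = -5/12*(-15) = 25/4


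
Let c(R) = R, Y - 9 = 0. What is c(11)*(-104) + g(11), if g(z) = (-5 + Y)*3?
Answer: -1132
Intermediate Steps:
Y = 9 (Y = 9 + 0 = 9)
g(z) = 12 (g(z) = (-5 + 9)*3 = 4*3 = 12)
c(11)*(-104) + g(11) = 11*(-104) + 12 = -1144 + 12 = -1132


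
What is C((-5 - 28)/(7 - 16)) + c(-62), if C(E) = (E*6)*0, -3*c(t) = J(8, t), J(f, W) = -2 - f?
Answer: 10/3 ≈ 3.3333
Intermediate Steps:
c(t) = 10/3 (c(t) = -(-2 - 1*8)/3 = -(-2 - 8)/3 = -⅓*(-10) = 10/3)
C(E) = 0 (C(E) = (6*E)*0 = 0)
C((-5 - 28)/(7 - 16)) + c(-62) = 0 + 10/3 = 10/3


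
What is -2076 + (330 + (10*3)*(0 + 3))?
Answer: -1656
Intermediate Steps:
-2076 + (330 + (10*3)*(0 + 3)) = -2076 + (330 + 30*3) = -2076 + (330 + 90) = -2076 + 420 = -1656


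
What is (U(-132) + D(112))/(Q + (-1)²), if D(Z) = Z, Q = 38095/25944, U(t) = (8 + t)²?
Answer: 401820672/64039 ≈ 6274.6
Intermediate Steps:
Q = 38095/25944 (Q = 38095*(1/25944) = 38095/25944 ≈ 1.4684)
(U(-132) + D(112))/(Q + (-1)²) = ((8 - 132)² + 112)/(38095/25944 + (-1)²) = ((-124)² + 112)/(38095/25944 + 1) = (15376 + 112)/(64039/25944) = 15488*(25944/64039) = 401820672/64039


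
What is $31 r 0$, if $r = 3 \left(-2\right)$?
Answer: $0$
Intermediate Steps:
$r = -6$
$31 r 0 = 31 \left(-6\right) 0 = \left(-186\right) 0 = 0$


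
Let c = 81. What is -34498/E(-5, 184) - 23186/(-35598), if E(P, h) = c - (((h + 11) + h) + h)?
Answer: 309808864/4289559 ≈ 72.224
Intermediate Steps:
E(P, h) = 70 - 3*h (E(P, h) = 81 - (((h + 11) + h) + h) = 81 - (((11 + h) + h) + h) = 81 - ((11 + 2*h) + h) = 81 - (11 + 3*h) = 81 + (-11 - 3*h) = 70 - 3*h)
-34498/E(-5, 184) - 23186/(-35598) = -34498/(70 - 3*184) - 23186/(-35598) = -34498/(70 - 552) - 23186*(-1/35598) = -34498/(-482) + 11593/17799 = -34498*(-1/482) + 11593/17799 = 17249/241 + 11593/17799 = 309808864/4289559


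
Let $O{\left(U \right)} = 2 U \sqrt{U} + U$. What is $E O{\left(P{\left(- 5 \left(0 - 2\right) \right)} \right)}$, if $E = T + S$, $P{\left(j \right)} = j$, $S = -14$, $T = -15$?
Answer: $-290 - 580 \sqrt{10} \approx -2124.1$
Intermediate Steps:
$O{\left(U \right)} = U + 2 U^{\frac{3}{2}}$ ($O{\left(U \right)} = 2 U^{\frac{3}{2}} + U = U + 2 U^{\frac{3}{2}}$)
$E = -29$ ($E = -15 - 14 = -29$)
$E O{\left(P{\left(- 5 \left(0 - 2\right) \right)} \right)} = - 29 \left(- 5 \left(0 - 2\right) + 2 \left(- 5 \left(0 - 2\right)\right)^{\frac{3}{2}}\right) = - 29 \left(\left(-5\right) \left(-2\right) + 2 \left(\left(-5\right) \left(-2\right)\right)^{\frac{3}{2}}\right) = - 29 \left(10 + 2 \cdot 10^{\frac{3}{2}}\right) = - 29 \left(10 + 2 \cdot 10 \sqrt{10}\right) = - 29 \left(10 + 20 \sqrt{10}\right) = -290 - 580 \sqrt{10}$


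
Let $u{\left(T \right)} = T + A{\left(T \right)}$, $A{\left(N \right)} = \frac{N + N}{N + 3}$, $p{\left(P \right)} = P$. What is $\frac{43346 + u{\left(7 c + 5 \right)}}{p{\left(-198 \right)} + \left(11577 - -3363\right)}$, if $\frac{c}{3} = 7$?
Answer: $\frac{124861}{42315} \approx 2.9507$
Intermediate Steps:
$A{\left(N \right)} = \frac{2 N}{3 + N}$
$c = 21$ ($c = 3 \cdot 7 = 21$)
$u{\left(T \right)} = T + \frac{2 T}{3 + T}$
$\frac{43346 + u{\left(7 c + 5 \right)}}{p{\left(-198 \right)} + \left(11577 - -3363\right)} = \frac{43346 + \frac{\left(7 \cdot 21 + 5\right) \left(5 + \left(7 \cdot 21 + 5\right)\right)}{3 + \left(7 \cdot 21 + 5\right)}}{-198 + \left(11577 - -3363\right)} = \frac{43346 + \frac{\left(147 + 5\right) \left(5 + \left(147 + 5\right)\right)}{3 + \left(147 + 5\right)}}{-198 + \left(11577 + 3363\right)} = \frac{43346 + \frac{152 \left(5 + 152\right)}{3 + 152}}{-198 + 14940} = \frac{43346 + 152 \cdot \frac{1}{155} \cdot 157}{14742} = \left(43346 + 152 \cdot \frac{1}{155} \cdot 157\right) \frac{1}{14742} = \left(43346 + \frac{23864}{155}\right) \frac{1}{14742} = \frac{6742494}{155} \cdot \frac{1}{14742} = \frac{124861}{42315}$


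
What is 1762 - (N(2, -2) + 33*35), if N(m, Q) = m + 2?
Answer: 603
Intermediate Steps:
N(m, Q) = 2 + m
1762 - (N(2, -2) + 33*35) = 1762 - ((2 + 2) + 33*35) = 1762 - (4 + 1155) = 1762 - 1*1159 = 1762 - 1159 = 603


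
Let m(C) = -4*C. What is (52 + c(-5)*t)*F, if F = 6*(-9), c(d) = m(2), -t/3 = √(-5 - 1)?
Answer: -2808 - 1296*I*√6 ≈ -2808.0 - 3174.5*I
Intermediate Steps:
t = -3*I*√6 (t = -3*√(-5 - 1) = -3*I*√6 ≈ -7.3485*I)
c(d) = -8 (c(d) = -4*2 = -8)
F = -54
(52 + c(-5)*t)*F = (52 - (-24)*I*√6)*(-54) = (52 + 24*I*√6)*(-54) = -2808 - 1296*I*√6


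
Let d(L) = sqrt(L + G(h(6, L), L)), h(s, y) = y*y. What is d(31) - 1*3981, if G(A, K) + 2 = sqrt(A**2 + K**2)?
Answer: -3981 + sqrt(29 + 31*sqrt(962)) ≈ -3949.5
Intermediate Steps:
h(s, y) = y**2
G(A, K) = -2 + sqrt(A**2 + K**2)
d(L) = sqrt(-2 + L + sqrt(L**2 + L**4)) (d(L) = sqrt(L + (-2 + sqrt((L**2)**2 + L**2))) = sqrt(L + (-2 + sqrt(L**4 + L**2))) = sqrt(L + (-2 + sqrt(L**2 + L**4))) = sqrt(-2 + L + sqrt(L**2 + L**4)))
d(31) - 1*3981 = sqrt(-2 + 31 + sqrt(31**2 + 31**4)) - 1*3981 = sqrt(-2 + 31 + sqrt(961 + 923521)) - 3981 = sqrt(-2 + 31 + sqrt(924482)) - 3981 = sqrt(-2 + 31 + 31*sqrt(962)) - 3981 = sqrt(29 + 31*sqrt(962)) - 3981 = -3981 + sqrt(29 + 31*sqrt(962))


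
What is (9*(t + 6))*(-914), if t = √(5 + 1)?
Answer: -49356 - 8226*√6 ≈ -69506.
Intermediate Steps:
t = √6 ≈ 2.4495
(9*(t + 6))*(-914) = (9*(√6 + 6))*(-914) = (9*(6 + √6))*(-914) = (54 + 9*√6)*(-914) = -49356 - 8226*√6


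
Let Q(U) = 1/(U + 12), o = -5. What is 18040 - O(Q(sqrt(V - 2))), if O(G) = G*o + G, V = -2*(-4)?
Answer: 414928/23 - 2*sqrt(6)/69 ≈ 18040.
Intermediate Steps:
V = 8
Q(U) = 1/(12 + U)
O(G) = -4*G (O(G) = G*(-5) + G = -5*G + G = -4*G)
18040 - O(Q(sqrt(V - 2))) = 18040 - (-4)/(12 + sqrt(8 - 2)) = 18040 - (-4)/(12 + sqrt(6)) = 18040 + 4/(12 + sqrt(6))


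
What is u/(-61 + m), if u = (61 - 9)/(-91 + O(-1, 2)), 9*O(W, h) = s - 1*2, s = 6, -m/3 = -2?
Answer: 468/44825 ≈ 0.010441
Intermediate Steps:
m = 6 (m = -3*(-2) = 6)
O(W, h) = 4/9 (O(W, h) = (6 - 1*2)/9 = (6 - 2)/9 = (⅑)*4 = 4/9)
u = -468/815 (u = (61 - 9)/(-91 + 4/9) = 52/(-815/9) = 52*(-9/815) = -468/815 ≈ -0.57423)
u/(-61 + m) = -468/(815*(-61 + 6)) = -468/815/(-55) = -468/815*(-1/55) = 468/44825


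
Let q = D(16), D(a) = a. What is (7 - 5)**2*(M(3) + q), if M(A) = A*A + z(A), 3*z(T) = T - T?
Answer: 100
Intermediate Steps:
z(T) = 0 (z(T) = (T - T)/3 = (1/3)*0 = 0)
q = 16
M(A) = A**2 (M(A) = A*A + 0 = A**2 + 0 = A**2)
(7 - 5)**2*(M(3) + q) = (7 - 5)**2*(3**2 + 16) = 2**2*(9 + 16) = 4*25 = 100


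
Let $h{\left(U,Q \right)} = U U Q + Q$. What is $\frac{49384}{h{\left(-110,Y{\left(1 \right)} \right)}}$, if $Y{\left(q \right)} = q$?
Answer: $\frac{49384}{12101} \approx 4.081$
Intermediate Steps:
$h{\left(U,Q \right)} = Q + Q U^{2}$ ($h{\left(U,Q \right)} = U^{2} Q + Q = Q U^{2} + Q = Q + Q U^{2}$)
$\frac{49384}{h{\left(-110,Y{\left(1 \right)} \right)}} = \frac{49384}{1 \left(1 + \left(-110\right)^{2}\right)} = \frac{49384}{1 \left(1 + 12100\right)} = \frac{49384}{1 \cdot 12101} = \frac{49384}{12101}$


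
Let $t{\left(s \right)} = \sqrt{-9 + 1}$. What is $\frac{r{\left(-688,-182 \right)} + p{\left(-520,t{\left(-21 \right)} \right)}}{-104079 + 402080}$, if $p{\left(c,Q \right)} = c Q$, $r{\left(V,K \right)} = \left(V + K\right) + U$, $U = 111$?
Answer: $- \frac{69}{27091} - \frac{1040 i \sqrt{2}}{298001} \approx -0.002547 - 0.0049355 i$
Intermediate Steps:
$t{\left(s \right)} = 2 i \sqrt{2}$ ($t{\left(s \right)} = \sqrt{-8} = 2 i \sqrt{2}$)
$r{\left(V,K \right)} = 111 + K + V$ ($r{\left(V,K \right)} = \left(V + K\right) + 111 = \left(K + V\right) + 111 = 111 + K + V$)
$p{\left(c,Q \right)} = Q c$
$\frac{r{\left(-688,-182 \right)} + p{\left(-520,t{\left(-21 \right)} \right)}}{-104079 + 402080} = \frac{\left(111 - 182 - 688\right) + 2 i \sqrt{2} \left(-520\right)}{-104079 + 402080} = \frac{-759 - 1040 i \sqrt{2}}{298001} = \left(-759 - 1040 i \sqrt{2}\right) \frac{1}{298001} = - \frac{69}{27091} - \frac{1040 i \sqrt{2}}{298001}$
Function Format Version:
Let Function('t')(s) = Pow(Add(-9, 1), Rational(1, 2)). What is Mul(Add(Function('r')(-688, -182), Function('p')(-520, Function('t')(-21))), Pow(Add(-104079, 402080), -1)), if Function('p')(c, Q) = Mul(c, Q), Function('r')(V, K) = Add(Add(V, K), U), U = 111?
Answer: Add(Rational(-69, 27091), Mul(Rational(-1040, 298001), I, Pow(2, Rational(1, 2)))) ≈ Add(-0.0025470, Mul(-0.0049355, I))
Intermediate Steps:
Function('t')(s) = Mul(2, I, Pow(2, Rational(1, 2))) (Function('t')(s) = Pow(-8, Rational(1, 2)) = Mul(2, I, Pow(2, Rational(1, 2))))
Function('r')(V, K) = Add(111, K, V) (Function('r')(V, K) = Add(Add(V, K), 111) = Add(Add(K, V), 111) = Add(111, K, V))
Function('p')(c, Q) = Mul(Q, c)
Mul(Add(Function('r')(-688, -182), Function('p')(-520, Function('t')(-21))), Pow(Add(-104079, 402080), -1)) = Mul(Add(Add(111, -182, -688), Mul(Mul(2, I, Pow(2, Rational(1, 2))), -520)), Pow(Add(-104079, 402080), -1)) = Mul(Add(-759, Mul(-1040, I, Pow(2, Rational(1, 2)))), Pow(298001, -1)) = Mul(Add(-759, Mul(-1040, I, Pow(2, Rational(1, 2)))), Rational(1, 298001)) = Add(Rational(-69, 27091), Mul(Rational(-1040, 298001), I, Pow(2, Rational(1, 2))))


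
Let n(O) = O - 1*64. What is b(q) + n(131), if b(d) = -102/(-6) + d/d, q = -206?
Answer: 85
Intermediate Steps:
b(d) = 18 (b(d) = -102*(-⅙) + 1 = 17 + 1 = 18)
n(O) = -64 + O (n(O) = O - 64 = -64 + O)
b(q) + n(131) = 18 + (-64 + 131) = 18 + 67 = 85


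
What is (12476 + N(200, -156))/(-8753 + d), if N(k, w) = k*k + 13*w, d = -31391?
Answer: -3153/2509 ≈ -1.2567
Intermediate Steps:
N(k, w) = k² + 13*w
(12476 + N(200, -156))/(-8753 + d) = (12476 + (200² + 13*(-156)))/(-8753 - 31391) = (12476 + (40000 - 2028))/(-40144) = (12476 + 37972)*(-1/40144) = 50448*(-1/40144) = -3153/2509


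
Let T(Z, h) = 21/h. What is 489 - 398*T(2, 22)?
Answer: 1200/11 ≈ 109.09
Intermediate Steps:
489 - 398*T(2, 22) = 489 - 8358/22 = 489 - 398*21/22 = 489 - 4179/11 = 1200/11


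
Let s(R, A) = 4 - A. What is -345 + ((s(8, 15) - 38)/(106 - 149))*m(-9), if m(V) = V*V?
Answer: -10866/43 ≈ -252.70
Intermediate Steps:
m(V) = V²
-345 + ((s(8, 15) - 38)/(106 - 149))*m(-9) = -345 + (((4 - 1*15) - 38)/(106 - 149))*(-9)² = -345 + (((4 - 15) - 38)/(-43))*81 = -345 + ((-11 - 38)*(-1/43))*81 = -345 - 49*(-1/43)*81 = -345 + (49/43)*81 = -345 + 3969/43 = -10866/43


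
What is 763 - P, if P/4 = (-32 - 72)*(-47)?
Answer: -18789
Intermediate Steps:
P = 19552 (P = 4*((-32 - 72)*(-47)) = 4*(-104*(-47)) = 4*4888 = 19552)
763 - P = 763 - 1*19552 = 763 - 19552 = -18789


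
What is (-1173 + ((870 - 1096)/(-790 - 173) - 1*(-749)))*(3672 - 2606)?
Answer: -435019676/963 ≈ -4.5173e+5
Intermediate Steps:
(-1173 + ((870 - 1096)/(-790 - 173) - 1*(-749)))*(3672 - 2606) = (-1173 + (-226/(-963) + 749))*1066 = (-1173 + (-226*(-1/963) + 749))*1066 = (-1173 + (226/963 + 749))*1066 = (-1173 + 721513/963)*1066 = -408086/963*1066 = -435019676/963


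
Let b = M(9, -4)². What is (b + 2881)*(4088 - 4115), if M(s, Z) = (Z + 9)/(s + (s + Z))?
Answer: -15246927/196 ≈ -77791.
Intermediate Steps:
M(s, Z) = (9 + Z)/(Z + 2*s) (M(s, Z) = (9 + Z)/(s + (Z + s)) = (9 + Z)/(Z + 2*s))
b = 25/196 (b = ((9 - 4)/(-4 + 2*9))² = (5/(-4 + 18))² = (5/14)² = 25/196 ≈ 0.12755)
(b + 2881)*(4088 - 4115) = (25/196 + 2881)*(4088 - 4115) = (564701/196)*(-27) = -15246927/196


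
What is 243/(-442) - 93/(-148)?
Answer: 2571/32708 ≈ 0.078605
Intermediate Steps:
243/(-442) - 93/(-148) = 243*(-1/442) - 93*(-1/148) = -243/442 + 93/148 = 2571/32708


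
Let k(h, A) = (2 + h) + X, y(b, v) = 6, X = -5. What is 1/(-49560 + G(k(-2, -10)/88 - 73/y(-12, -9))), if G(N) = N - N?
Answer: -1/49560 ≈ -2.0178e-5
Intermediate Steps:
k(h, A) = -3 + h (k(h, A) = (2 + h) - 5 = -3 + h)
G(N) = 0
1/(-49560 + G(k(-2, -10)/88 - 73/y(-12, -9))) = 1/(-49560 + 0) = 1/(-49560) = -1/49560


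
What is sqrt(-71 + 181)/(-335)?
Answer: -sqrt(110)/335 ≈ -0.031308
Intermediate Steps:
sqrt(-71 + 181)/(-335) = sqrt(110)*(-1/335) = -sqrt(110)/335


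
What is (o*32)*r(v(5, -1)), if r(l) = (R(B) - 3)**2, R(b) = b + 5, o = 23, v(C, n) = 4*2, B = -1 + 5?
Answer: 26496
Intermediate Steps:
B = 4
v(C, n) = 8
R(b) = 5 + b
r(l) = 36 (r(l) = ((5 + 4) - 3)**2 = (9 - 3)**2 = 6**2 = 36)
(o*32)*r(v(5, -1)) = (23*32)*36 = 736*36 = 26496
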